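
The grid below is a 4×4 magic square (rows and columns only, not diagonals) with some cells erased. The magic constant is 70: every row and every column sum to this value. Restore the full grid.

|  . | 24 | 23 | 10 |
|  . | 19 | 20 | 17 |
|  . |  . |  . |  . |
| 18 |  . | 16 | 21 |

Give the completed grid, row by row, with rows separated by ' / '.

13 24 23 10 / 14 19 20 17 / 25 12 11 22 / 18 15 16 21

Row 1 needs 70; the known cells sum to 57, so (1,1) = 13.
Using row 2: 19 + 20 + 17 + ? → (2,1) = 70 − 56 = 14.
Row 4 needs 70; the known cells sum to 55, so (4,2) = 15.
From column 1, 70 − (13 + 14 + 18) gives (3,1) = 25.
Using column 2: 24 + 19 + 15 + ? → (3,2) = 70 − 58 = 12.
The remaining cell in column 3 is (3,3) = 70 − 59 = 11.
Column 4: 10 + 17 + 21 + ? = 70, so (3,4) = 22.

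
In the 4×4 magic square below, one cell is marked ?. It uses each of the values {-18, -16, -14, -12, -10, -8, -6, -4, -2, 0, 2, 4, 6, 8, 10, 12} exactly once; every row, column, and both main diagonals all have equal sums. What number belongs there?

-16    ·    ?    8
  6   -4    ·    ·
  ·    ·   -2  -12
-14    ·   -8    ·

The 16 entries sum to -48, so each line sums to -48/4 = -12.
The remaining cell in column 1 is (3,1) = -12 − (-24) = 12.
Main diagonal needs -12; the known cells sum to -22, so (4,4) = 10.
Row 3 needs -12; the known cells sum to -2, so (3,2) = -10.
The remaining cell in row 4 is (4,2) = -12 − (-12) = 0.
Column 2: -4 + (-10) + 0 + ? = -12, so (1,2) = 2.
Column 4 needs -12; the known cells sum to 6, so (2,4) = -18.
Anti-diagonal needs -12; the known cells sum to -16, so (2,3) = 4.
From row 1, -12 − (-16 + 2 + 8) gives (1,3) = -6.

-6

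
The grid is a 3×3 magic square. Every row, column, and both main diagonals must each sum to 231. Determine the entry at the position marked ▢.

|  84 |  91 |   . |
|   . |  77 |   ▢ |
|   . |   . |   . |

From row 1, 231 − (84 + 91) gives (1,3) = 56.
Column 2 must total 231; the given cells sum to 168, so (3,2) = 63.
The remaining cell in main diagonal is (3,3) = 231 − 161 = 70.
Anti-diagonal must total 231; the given cells sum to 133, so (3,1) = 98.
From column 1, 231 − (84 + 98) gives (2,1) = 49.
From column 3, 231 − (56 + 70) gives (2,3) = 105.

105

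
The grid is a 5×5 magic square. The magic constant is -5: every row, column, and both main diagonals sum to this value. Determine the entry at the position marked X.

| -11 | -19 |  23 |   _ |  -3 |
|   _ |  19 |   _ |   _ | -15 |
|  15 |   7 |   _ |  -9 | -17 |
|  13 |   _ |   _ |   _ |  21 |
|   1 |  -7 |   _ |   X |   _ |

Row 1 needs -5; the known cells sum to -10, so (1,4) = 5.
From row 3, -5 − (15 + 7 + (-9) + (-17)) gives (3,3) = -1.
Column 1 must total -5; the given cells sum to 18, so (2,1) = -23.
From column 2, -5 − (-19 + 19 + 7 + (-7)) gives (4,2) = -5.
Column 5 must total -5; the given cells sum to -14, so (5,5) = 9.
Main diagonal must total -5; the given cells sum to 16, so (4,4) = -21.
Using anti-diagonal: -3 + (-1) + (-5) + 1 + ? → (2,4) = -5 − (-8) = 3.
Row 2 must total -5; the given cells sum to -16, so (2,3) = 11.
Row 4: 13 + (-5) + (-21) + 21 + ? = -5, so (4,3) = -13.
Using column 3: 23 + 11 + (-1) + (-13) + ? → (5,3) = -5 − 20 = -25.
Column 4 needs -5; the known cells sum to -22, so (5,4) = 17.

17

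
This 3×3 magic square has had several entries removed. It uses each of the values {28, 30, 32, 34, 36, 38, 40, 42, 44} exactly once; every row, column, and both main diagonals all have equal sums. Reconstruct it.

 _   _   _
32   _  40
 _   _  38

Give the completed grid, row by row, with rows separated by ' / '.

The 9 entries sum to 324, so each line sums to 324/3 = 108.
Row 2 must total 108; the given cells sum to 72, so (2,2) = 36.
Column 3: 40 + 38 + ? = 108, so (1,3) = 30.
The remaining cell in main diagonal is (1,1) = 108 − 74 = 34.
Anti-diagonal needs 108; the known cells sum to 66, so (3,1) = 42.
Row 1 needs 108; the known cells sum to 64, so (1,2) = 44.
Using row 3: 42 + 38 + ? → (3,2) = 108 − 80 = 28.

34 44 30 / 32 36 40 / 42 28 38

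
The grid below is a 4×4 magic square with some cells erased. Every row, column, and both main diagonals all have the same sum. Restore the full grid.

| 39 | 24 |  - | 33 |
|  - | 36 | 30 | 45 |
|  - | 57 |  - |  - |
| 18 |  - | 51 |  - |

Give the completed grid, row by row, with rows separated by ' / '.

39 24 42 33 / 27 36 30 45 / 54 57 15 12 / 18 21 51 48

Anti-diagonal is already complete: 33 + 30 + 57 + 18 = 138, so that is the magic constant.
From row 1, 138 − (39 + 24 + 33) gives (1,3) = 42.
Row 2 needs 138; the known cells sum to 111, so (2,1) = 27.
From column 1, 138 − (39 + 27 + 18) gives (3,1) = 54.
Using column 2: 24 + 36 + 57 + ? → (4,2) = 138 − 117 = 21.
From column 3, 138 − (42 + 30 + 51) gives (3,3) = 15.
The remaining cell in main diagonal is (4,4) = 138 − 90 = 48.
Using row 3: 54 + 57 + 15 + ? → (3,4) = 138 − 126 = 12.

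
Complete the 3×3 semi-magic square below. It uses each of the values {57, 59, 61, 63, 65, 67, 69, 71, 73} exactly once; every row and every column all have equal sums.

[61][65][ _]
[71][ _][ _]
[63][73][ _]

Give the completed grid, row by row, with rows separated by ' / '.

The 9 entries sum to 585, so each line sums to 585/3 = 195.
Row 1 must total 195; the given cells sum to 126, so (1,3) = 69.
Row 3 must total 195; the given cells sum to 136, so (3,3) = 59.
Using column 2: 65 + 73 + ? → (2,2) = 195 − 138 = 57.
From column 3, 195 − (69 + 59) gives (2,3) = 67.

61 65 69 / 71 57 67 / 63 73 59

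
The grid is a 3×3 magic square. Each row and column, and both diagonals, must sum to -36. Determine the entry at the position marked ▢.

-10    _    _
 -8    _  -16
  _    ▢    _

The remaining cell in row 2 is (2,2) = -36 − (-24) = -12.
Column 1: -10 + (-8) + ? = -36, so (3,1) = -18.
Using main diagonal: -10 + (-12) + ? → (3,3) = -36 − (-22) = -14.
The remaining cell in anti-diagonal is (1,3) = -36 − (-30) = -6.
The remaining cell in row 1 is (1,2) = -36 − (-16) = -20.
The remaining cell in row 3 is (3,2) = -36 − (-32) = -4.

-4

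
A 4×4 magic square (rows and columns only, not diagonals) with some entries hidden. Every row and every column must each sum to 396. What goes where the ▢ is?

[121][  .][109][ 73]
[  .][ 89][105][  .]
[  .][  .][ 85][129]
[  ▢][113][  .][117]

Row 1 must total 396; the given cells sum to 303, so (1,2) = 93.
From column 2, 396 − (93 + 89 + 113) gives (3,2) = 101.
Column 3: 109 + 105 + 85 + ? = 396, so (4,3) = 97.
Column 4: 73 + 129 + 117 + ? = 396, so (2,4) = 77.
Row 2 must total 396; the given cells sum to 271, so (2,1) = 125.
The remaining cell in row 3 is (3,1) = 396 − 315 = 81.
From row 4, 396 − (113 + 97 + 117) gives (4,1) = 69.

69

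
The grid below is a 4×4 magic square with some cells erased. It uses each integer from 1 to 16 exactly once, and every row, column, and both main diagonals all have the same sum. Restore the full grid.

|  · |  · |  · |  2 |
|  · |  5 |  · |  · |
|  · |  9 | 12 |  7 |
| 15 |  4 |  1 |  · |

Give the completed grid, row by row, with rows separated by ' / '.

The entries are 1 through 16, which sum to 136, so each line sums to 136/4 = 34.
The remaining cell in row 3 is (3,1) = 34 − 28 = 6.
Row 4: 15 + 4 + 1 + ? = 34, so (4,4) = 14.
Column 2 needs 34; the known cells sum to 18, so (1,2) = 16.
From column 4, 34 − (2 + 7 + 14) gives (2,4) = 11.
The remaining cell in main diagonal is (1,1) = 34 − 31 = 3.
Anti-diagonal must total 34; the given cells sum to 26, so (2,3) = 8.
The remaining cell in row 1 is (1,3) = 34 − 21 = 13.
Row 2 must total 34; the given cells sum to 24, so (2,1) = 10.

3 16 13 2 / 10 5 8 11 / 6 9 12 7 / 15 4 1 14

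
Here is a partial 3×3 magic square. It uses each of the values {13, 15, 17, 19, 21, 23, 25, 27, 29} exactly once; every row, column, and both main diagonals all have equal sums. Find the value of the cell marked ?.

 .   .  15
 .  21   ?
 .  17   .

The 9 entries sum to 189, so each line sums to 189/3 = 63.
Column 2: 21 + 17 + ? = 63, so (1,2) = 25.
Anti-diagonal: 15 + 21 + ? = 63, so (3,1) = 27.
Row 1: 25 + 15 + ? = 63, so (1,1) = 23.
Row 3 must total 63; the given cells sum to 44, so (3,3) = 19.
Using column 1: 23 + 27 + ? → (2,1) = 63 − 50 = 13.
Column 3 must total 63; the given cells sum to 34, so (2,3) = 29.

29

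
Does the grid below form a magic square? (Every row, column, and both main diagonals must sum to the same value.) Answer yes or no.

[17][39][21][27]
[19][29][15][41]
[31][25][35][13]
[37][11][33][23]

Yes

Row 1: 17 + 39 + 21 + 27 = 104.
Row 2: 19 + 29 + 15 + 41 = 104.
Row 3: 31 + 25 + 35 + 13 = 104.
Row 4: 37 + 11 + 33 + 23 = 104.
Column 1: 17 + 19 + 31 + 37 = 104.
Column 2: 39 + 29 + 25 + 11 = 104.
Column 3: 21 + 15 + 35 + 33 = 104.
Column 4: 27 + 41 + 13 + 23 = 104.
Main diagonal: 17 + 29 + 35 + 23 = 104.
Anti-diagonal: 27 + 15 + 25 + 37 = 104.
All lines sum to 104.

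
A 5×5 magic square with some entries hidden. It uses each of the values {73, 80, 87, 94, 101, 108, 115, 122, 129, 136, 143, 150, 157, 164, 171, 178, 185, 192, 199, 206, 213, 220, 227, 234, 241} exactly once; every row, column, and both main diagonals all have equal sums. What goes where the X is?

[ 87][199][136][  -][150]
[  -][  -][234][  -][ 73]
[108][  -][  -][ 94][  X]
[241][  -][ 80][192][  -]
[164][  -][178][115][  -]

The 25 entries sum to 3925, so each line sums to 3925/5 = 785.
Using row 1: 87 + 199 + 136 + 150 + ? → (1,4) = 785 − 572 = 213.
The remaining cell in column 1 is (2,1) = 785 − 600 = 185.
Column 3 must total 785; the given cells sum to 628, so (3,3) = 157.
Column 4 must total 785; the given cells sum to 614, so (2,4) = 171.
Anti-diagonal: 150 + 171 + 157 + 164 + ? = 785, so (4,2) = 143.
Row 2 must total 785; the given cells sum to 663, so (2,2) = 122.
Row 4 must total 785; the given cells sum to 656, so (4,5) = 129.
The remaining cell in main diagonal is (5,5) = 785 − 558 = 227.
The remaining cell in row 5 is (5,2) = 785 − 684 = 101.
From column 2, 785 − (199 + 122 + 143 + 101) gives (3,2) = 220.
Column 5: 150 + 73 + 129 + 227 + ? = 785, so (3,5) = 206.

206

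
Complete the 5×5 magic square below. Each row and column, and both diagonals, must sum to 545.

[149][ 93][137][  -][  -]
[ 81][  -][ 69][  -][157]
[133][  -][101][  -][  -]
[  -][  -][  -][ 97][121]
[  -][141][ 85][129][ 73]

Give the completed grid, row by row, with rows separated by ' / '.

From row 5, 545 − (141 + 85 + 129 + 73) gives (5,1) = 117.
Using column 1: 149 + 81 + 133 + 117 + ? → (4,1) = 545 − 480 = 65.
Using column 3: 137 + 69 + 101 + 85 + ? → (4,3) = 545 − 392 = 153.
Main diagonal needs 545; the known cells sum to 420, so (2,2) = 125.
Using row 2: 81 + 125 + 69 + 157 + ? → (2,4) = 545 − 432 = 113.
Row 4 needs 545; the known cells sum to 436, so (4,2) = 109.
Using column 2: 93 + 125 + 109 + 141 + ? → (3,2) = 545 − 468 = 77.
Anti-diagonal: 113 + 101 + 109 + 117 + ? = 545, so (1,5) = 105.
The remaining cell in row 1 is (1,4) = 545 − 484 = 61.
Column 4: 61 + 113 + 97 + 129 + ? = 545, so (3,4) = 145.
Column 5 must total 545; the given cells sum to 456, so (3,5) = 89.

149 93 137 61 105 / 81 125 69 113 157 / 133 77 101 145 89 / 65 109 153 97 121 / 117 141 85 129 73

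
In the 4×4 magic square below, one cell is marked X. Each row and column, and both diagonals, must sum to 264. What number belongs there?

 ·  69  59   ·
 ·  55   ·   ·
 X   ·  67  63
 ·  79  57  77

73

Using row 4: 79 + 57 + 77 + ? → (4,1) = 264 − 213 = 51.
From column 2, 264 − (69 + 55 + 79) gives (3,2) = 61.
The remaining cell in column 3 is (2,3) = 264 − 183 = 81.
Main diagonal must total 264; the given cells sum to 199, so (1,1) = 65.
From anti-diagonal, 264 − (81 + 61 + 51) gives (1,4) = 71.
Row 3 must total 264; the given cells sum to 191, so (3,1) = 73.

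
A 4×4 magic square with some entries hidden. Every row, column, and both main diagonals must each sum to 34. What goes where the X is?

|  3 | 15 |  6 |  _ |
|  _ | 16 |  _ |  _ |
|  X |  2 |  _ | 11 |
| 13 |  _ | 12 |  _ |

Row 1: 3 + 15 + 6 + ? = 34, so (1,4) = 10.
From column 2, 34 − (15 + 16 + 2) gives (4,2) = 1.
Anti-diagonal: 10 + 2 + 13 + ? = 34, so (2,3) = 9.
The remaining cell in row 4 is (4,4) = 34 − 26 = 8.
Column 3 needs 34; the known cells sum to 27, so (3,3) = 7.
Column 4: 10 + 11 + 8 + ? = 34, so (2,4) = 5.
Row 2: 16 + 9 + 5 + ? = 34, so (2,1) = 4.
The remaining cell in row 3 is (3,1) = 34 − 20 = 14.

14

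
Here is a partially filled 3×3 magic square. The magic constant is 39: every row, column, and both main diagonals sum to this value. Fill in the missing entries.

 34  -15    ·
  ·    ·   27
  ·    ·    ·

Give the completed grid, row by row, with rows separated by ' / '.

Row 1: 34 + (-15) + ? = 39, so (1,3) = 20.
The remaining cell in column 3 is (3,3) = 39 − 47 = -8.
Using main diagonal: 34 + (-8) + ? → (2,2) = 39 − 26 = 13.
Anti-diagonal: 20 + 13 + ? = 39, so (3,1) = 6.
From row 2, 39 − (13 + 27) gives (2,1) = -1.
Row 3 must total 39; the given cells sum to -2, so (3,2) = 41.

34 -15 20 / -1 13 27 / 6 41 -8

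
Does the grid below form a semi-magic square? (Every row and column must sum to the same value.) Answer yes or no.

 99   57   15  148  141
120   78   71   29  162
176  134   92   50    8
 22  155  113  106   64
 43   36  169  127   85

Row 1: 99 + 57 + 15 + 148 + 141 = 460.
Row 2: 120 + 78 + 71 + 29 + 162 = 460.
Row 3: 176 + 134 + 92 + 50 + 8 = 460.
Row 4: 22 + 155 + 113 + 106 + 64 = 460.
Row 5: 43 + 36 + 169 + 127 + 85 = 460.
Column 1: 99 + 120 + 176 + 22 + 43 = 460.
Column 2: 57 + 78 + 134 + 155 + 36 = 460.
Column 3: 15 + 71 + 92 + 113 + 169 = 460.
Column 4: 148 + 29 + 50 + 106 + 127 = 460.
Column 5: 141 + 162 + 8 + 64 + 85 = 460.
All lines sum to 460.

Yes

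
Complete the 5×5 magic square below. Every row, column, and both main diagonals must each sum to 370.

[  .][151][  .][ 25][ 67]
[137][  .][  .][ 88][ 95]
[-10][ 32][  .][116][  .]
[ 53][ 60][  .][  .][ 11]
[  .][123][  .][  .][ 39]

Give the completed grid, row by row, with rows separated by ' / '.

Column 2: 151 + 32 + 60 + 123 + ? = 370, so (2,2) = 4.
Column 5 needs 370; the known cells sum to 212, so (3,5) = 158.
From row 2, 370 − (137 + 4 + 88 + 95) gives (2,3) = 46.
Row 3 needs 370; the known cells sum to 296, so (3,3) = 74.
Using anti-diagonal: 67 + 88 + 74 + 60 + ? → (5,1) = 370 − 289 = 81.
From column 1, 370 − (137 + (-10) + 53 + 81) gives (1,1) = 109.
Main diagonal must total 370; the given cells sum to 226, so (4,4) = 144.
Row 1 needs 370; the known cells sum to 352, so (1,3) = 18.
Row 4 must total 370; the given cells sum to 268, so (4,3) = 102.
The remaining cell in column 3 is (5,3) = 370 − 240 = 130.
From column 4, 370 − (25 + 88 + 116 + 144) gives (5,4) = -3.

109 151 18 25 67 / 137 4 46 88 95 / -10 32 74 116 158 / 53 60 102 144 11 / 81 123 130 -3 39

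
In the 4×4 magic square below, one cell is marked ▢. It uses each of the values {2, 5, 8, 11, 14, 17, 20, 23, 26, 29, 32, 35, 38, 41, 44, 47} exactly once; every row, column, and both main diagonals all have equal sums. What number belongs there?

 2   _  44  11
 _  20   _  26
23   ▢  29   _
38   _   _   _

The 16 entries sum to 392, so each line sums to 392/4 = 98.
Using row 1: 2 + 44 + 11 + ? → (1,2) = 98 − 57 = 41.
Column 1: 2 + 23 + 38 + ? = 98, so (2,1) = 35.
Main diagonal needs 98; the known cells sum to 51, so (4,4) = 47.
Row 2 needs 98; the known cells sum to 81, so (2,3) = 17.
From column 3, 98 − (44 + 17 + 29) gives (4,3) = 8.
The remaining cell in column 4 is (3,4) = 98 − 84 = 14.
The remaining cell in anti-diagonal is (3,2) = 98 − 66 = 32.

32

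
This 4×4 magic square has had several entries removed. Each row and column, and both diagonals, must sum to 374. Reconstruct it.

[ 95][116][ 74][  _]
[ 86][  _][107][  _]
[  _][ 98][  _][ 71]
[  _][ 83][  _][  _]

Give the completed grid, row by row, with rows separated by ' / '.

Row 1: 95 + 116 + 74 + ? = 374, so (1,4) = 89.
From column 2, 374 − (116 + 98 + 83) gives (2,2) = 77.
The remaining cell in anti-diagonal is (4,1) = 374 − 294 = 80.
From row 2, 374 − (86 + 77 + 107) gives (2,4) = 104.
Column 1 needs 374; the known cells sum to 261, so (3,1) = 113.
The remaining cell in column 4 is (4,4) = 374 − 264 = 110.
Using main diagonal: 95 + 77 + 110 + ? → (3,3) = 374 − 282 = 92.
Row 4 needs 374; the known cells sum to 273, so (4,3) = 101.

95 116 74 89 / 86 77 107 104 / 113 98 92 71 / 80 83 101 110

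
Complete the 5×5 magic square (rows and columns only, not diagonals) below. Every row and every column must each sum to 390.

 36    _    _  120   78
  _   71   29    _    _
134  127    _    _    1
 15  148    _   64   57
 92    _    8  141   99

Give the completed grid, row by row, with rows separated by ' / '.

36 -6 162 120 78 / 113 71 29 22 155 / 134 127 85 43 1 / 15 148 106 64 57 / 92 50 8 141 99

From row 4, 390 − (15 + 148 + 64 + 57) gives (4,3) = 106.
Row 5 needs 390; the known cells sum to 340, so (5,2) = 50.
Column 1 must total 390; the given cells sum to 277, so (2,1) = 113.
Using column 2: 71 + 127 + 148 + 50 + ? → (1,2) = 390 − 396 = -6.
Column 5 needs 390; the known cells sum to 235, so (2,5) = 155.
Using row 1: 36 + (-6) + 120 + 78 + ? → (1,3) = 390 − 228 = 162.
The remaining cell in row 2 is (2,4) = 390 − 368 = 22.
Column 3 needs 390; the known cells sum to 305, so (3,3) = 85.
The remaining cell in column 4 is (3,4) = 390 − 347 = 43.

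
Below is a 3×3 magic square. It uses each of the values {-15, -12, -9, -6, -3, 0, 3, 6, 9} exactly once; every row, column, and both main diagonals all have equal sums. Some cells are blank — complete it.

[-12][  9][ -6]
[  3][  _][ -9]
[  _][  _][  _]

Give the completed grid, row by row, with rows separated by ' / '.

-12 9 -6 / 3 -3 -9 / 0 -15 6

The 9 entries sum to -27, so each line sums to -27/3 = -9.
Using row 2: 3 + (-9) + ? → (2,2) = -9 − (-6) = -3.
Column 1 needs -9; the known cells sum to -9, so (3,1) = 0.
Column 2 must total -9; the given cells sum to 6, so (3,2) = -15.
Column 3: -6 + (-9) + ? = -9, so (3,3) = 6.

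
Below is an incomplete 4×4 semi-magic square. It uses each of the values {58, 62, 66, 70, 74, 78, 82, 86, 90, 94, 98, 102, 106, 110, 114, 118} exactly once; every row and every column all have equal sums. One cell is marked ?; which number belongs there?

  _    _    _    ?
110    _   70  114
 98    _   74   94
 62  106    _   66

The 16 entries sum to 1408, so each line sums to 1408/4 = 352.
From row 2, 352 − (110 + 70 + 114) gives (2,2) = 58.
Using row 3: 98 + 74 + 94 + ? → (3,2) = 352 − 266 = 86.
Row 4: 62 + 106 + 66 + ? = 352, so (4,3) = 118.
Column 1 must total 352; the given cells sum to 270, so (1,1) = 82.
Column 2: 58 + 86 + 106 + ? = 352, so (1,2) = 102.
Column 3 needs 352; the known cells sum to 262, so (1,3) = 90.
Column 4 needs 352; the known cells sum to 274, so (1,4) = 78.

78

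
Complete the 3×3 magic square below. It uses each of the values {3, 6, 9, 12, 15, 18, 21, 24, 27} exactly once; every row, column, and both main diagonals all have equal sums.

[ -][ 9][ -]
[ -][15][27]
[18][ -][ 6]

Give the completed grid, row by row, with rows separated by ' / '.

The 9 entries sum to 135, so each line sums to 135/3 = 45.
Row 2 must total 45; the given cells sum to 42, so (2,1) = 3.
Row 3: 18 + 6 + ? = 45, so (3,2) = 21.
The remaining cell in column 1 is (1,1) = 45 − 21 = 24.
From column 3, 45 − (27 + 6) gives (1,3) = 12.

24 9 12 / 3 15 27 / 18 21 6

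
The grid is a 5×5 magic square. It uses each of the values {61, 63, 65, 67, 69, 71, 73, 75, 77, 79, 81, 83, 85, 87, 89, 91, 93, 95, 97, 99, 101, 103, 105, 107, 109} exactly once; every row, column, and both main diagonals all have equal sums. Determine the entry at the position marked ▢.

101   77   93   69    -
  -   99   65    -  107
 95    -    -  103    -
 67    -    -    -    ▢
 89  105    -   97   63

91

The 25 entries sum to 2125, so each line sums to 2125/5 = 425.
Row 1 must total 425; the given cells sum to 340, so (1,5) = 85.
From row 5, 425 − (89 + 105 + 97 + 63) gives (5,3) = 71.
Column 1 needs 425; the known cells sum to 352, so (2,1) = 73.
From row 2, 425 − (73 + 99 + 65 + 107) gives (2,4) = 81.
From column 4, 425 − (69 + 81 + 103 + 97) gives (4,4) = 75.
Main diagonal needs 425; the known cells sum to 338, so (3,3) = 87.
Anti-diagonal: 85 + 81 + 87 + 89 + ? = 425, so (4,2) = 83.
From column 2, 425 − (77 + 99 + 83 + 105) gives (3,2) = 61.
Column 3: 93 + 65 + 87 + 71 + ? = 425, so (4,3) = 109.
From row 3, 425 − (95 + 61 + 87 + 103) gives (3,5) = 79.
Row 4 must total 425; the given cells sum to 334, so (4,5) = 91.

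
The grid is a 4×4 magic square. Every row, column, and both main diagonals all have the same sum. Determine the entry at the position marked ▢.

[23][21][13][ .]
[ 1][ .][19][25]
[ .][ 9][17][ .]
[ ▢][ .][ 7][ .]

Column 3 is complete and sums to 56; that is the magic constant.
Using row 1: 23 + 21 + 13 + ? → (1,4) = 56 − 57 = -1.
Using row 2: 1 + 19 + 25 + ? → (2,2) = 56 − 45 = 11.
Column 2 must total 56; the given cells sum to 41, so (4,2) = 15.
Main diagonal must total 56; the given cells sum to 51, so (4,4) = 5.
From anti-diagonal, 56 − (-1 + 19 + 9) gives (4,1) = 29.

29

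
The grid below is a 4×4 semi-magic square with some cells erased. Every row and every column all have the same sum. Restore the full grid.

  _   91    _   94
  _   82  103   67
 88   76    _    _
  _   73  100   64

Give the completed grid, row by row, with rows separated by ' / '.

Column 2 is already complete: 91 + 82 + 76 + 73 = 322, so that is the magic constant.
Row 2 needs 322; the known cells sum to 252, so (2,1) = 70.
The remaining cell in row 4 is (4,1) = 322 − 237 = 85.
Column 1 needs 322; the known cells sum to 243, so (1,1) = 79.
Column 4: 94 + 67 + 64 + ? = 322, so (3,4) = 97.
Row 1 must total 322; the given cells sum to 264, so (1,3) = 58.
Using row 3: 88 + 76 + 97 + ? → (3,3) = 322 − 261 = 61.

79 91 58 94 / 70 82 103 67 / 88 76 61 97 / 85 73 100 64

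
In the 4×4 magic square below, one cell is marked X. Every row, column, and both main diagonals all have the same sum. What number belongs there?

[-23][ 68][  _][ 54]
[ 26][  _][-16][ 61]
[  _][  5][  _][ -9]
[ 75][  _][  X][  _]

Anti-diagonal is complete and sums to 118; that is the magic constant.
Row 1 needs 118; the known cells sum to 99, so (1,3) = 19.
Using row 2: 26 + (-16) + 61 + ? → (2,2) = 118 − 71 = 47.
Column 1 needs 118; the known cells sum to 78, so (3,1) = 40.
Column 2 must total 118; the given cells sum to 120, so (4,2) = -2.
From column 4, 118 − (54 + 61 + (-9)) gives (4,4) = 12.
Main diagonal needs 118; the known cells sum to 36, so (3,3) = 82.
From row 4, 118 − (75 + (-2) + 12) gives (4,3) = 33.

33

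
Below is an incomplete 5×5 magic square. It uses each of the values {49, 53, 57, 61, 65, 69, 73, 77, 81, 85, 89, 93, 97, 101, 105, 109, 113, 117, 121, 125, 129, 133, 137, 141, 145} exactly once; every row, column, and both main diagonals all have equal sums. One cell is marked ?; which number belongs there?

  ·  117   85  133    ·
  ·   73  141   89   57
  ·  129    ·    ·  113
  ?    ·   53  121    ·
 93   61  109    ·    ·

137

The 25 entries sum to 2425, so each line sums to 2425/5 = 485.
Using row 2: 73 + 141 + 89 + 57 + ? → (2,1) = 485 − 360 = 125.
The remaining cell in column 2 is (4,2) = 485 − 380 = 105.
The remaining cell in column 3 is (3,3) = 485 − 388 = 97.
From anti-diagonal, 485 − (89 + 97 + 105 + 93) gives (1,5) = 101.
Row 1 needs 485; the known cells sum to 436, so (1,1) = 49.
Main diagonal: 49 + 73 + 97 + 121 + ? = 485, so (5,5) = 145.
Using row 5: 93 + 61 + 109 + 145 + ? → (5,4) = 485 − 408 = 77.
The remaining cell in column 4 is (3,4) = 485 − 420 = 65.
From column 5, 485 − (101 + 57 + 113 + 145) gives (4,5) = 69.
Using row 3: 129 + 97 + 65 + 113 + ? → (3,1) = 485 − 404 = 81.
Row 4 needs 485; the known cells sum to 348, so (4,1) = 137.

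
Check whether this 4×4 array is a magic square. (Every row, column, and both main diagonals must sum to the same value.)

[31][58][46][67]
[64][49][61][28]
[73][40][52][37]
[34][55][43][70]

Yes

Row 1: 31 + 58 + 46 + 67 = 202.
Row 2: 64 + 49 + 61 + 28 = 202.
Row 3: 73 + 40 + 52 + 37 = 202.
Row 4: 34 + 55 + 43 + 70 = 202.
Column 1: 31 + 64 + 73 + 34 = 202.
Column 2: 58 + 49 + 40 + 55 = 202.
Column 3: 46 + 61 + 52 + 43 = 202.
Column 4: 67 + 28 + 37 + 70 = 202.
Main diagonal: 31 + 49 + 52 + 70 = 202.
Anti-diagonal: 67 + 61 + 40 + 34 = 202.
All lines sum to 202.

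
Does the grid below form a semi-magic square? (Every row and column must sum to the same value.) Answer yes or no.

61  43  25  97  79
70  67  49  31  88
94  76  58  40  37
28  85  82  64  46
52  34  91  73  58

No — row 5 sums to 308 but row 4 sums to 305.

Row 1: 61 + 43 + 25 + 97 + 79 = 305.
Row 2: 70 + 67 + 49 + 31 + 88 = 305.
Row 3: 94 + 76 + 58 + 40 + 37 = 305.
Row 4: 28 + 85 + 82 + 64 + 46 = 305.
Row 5: 52 + 34 + 91 + 73 + 58 = 308.
Column 1: 61 + 70 + 94 + 28 + 52 = 305.
Column 2: 43 + 67 + 76 + 85 + 34 = 305.
Column 3: 25 + 49 + 58 + 82 + 91 = 305.
Column 4: 97 + 31 + 40 + 64 + 73 = 305.
Column 5: 79 + 88 + 37 + 46 + 58 = 308.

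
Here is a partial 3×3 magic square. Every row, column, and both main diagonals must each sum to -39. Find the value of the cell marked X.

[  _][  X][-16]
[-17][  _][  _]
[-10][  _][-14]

-11

Using row 3: -10 + (-14) + ? → (3,2) = -39 − (-24) = -15.
Column 1 needs -39; the known cells sum to -27, so (1,1) = -12.
Column 3 must total -39; the given cells sum to -30, so (2,3) = -9.
Using main diagonal: -12 + (-14) + ? → (2,2) = -39 − (-26) = -13.
Row 1 needs -39; the known cells sum to -28, so (1,2) = -11.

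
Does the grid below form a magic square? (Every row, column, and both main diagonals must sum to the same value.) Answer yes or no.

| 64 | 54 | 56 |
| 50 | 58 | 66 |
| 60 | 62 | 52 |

Yes

Row 1: 64 + 54 + 56 = 174.
Row 2: 50 + 58 + 66 = 174.
Row 3: 60 + 62 + 52 = 174.
Column 1: 64 + 50 + 60 = 174.
Column 2: 54 + 58 + 62 = 174.
Column 3: 56 + 66 + 52 = 174.
Main diagonal: 64 + 58 + 52 = 174.
Anti-diagonal: 56 + 58 + 60 = 174.
All lines sum to 174.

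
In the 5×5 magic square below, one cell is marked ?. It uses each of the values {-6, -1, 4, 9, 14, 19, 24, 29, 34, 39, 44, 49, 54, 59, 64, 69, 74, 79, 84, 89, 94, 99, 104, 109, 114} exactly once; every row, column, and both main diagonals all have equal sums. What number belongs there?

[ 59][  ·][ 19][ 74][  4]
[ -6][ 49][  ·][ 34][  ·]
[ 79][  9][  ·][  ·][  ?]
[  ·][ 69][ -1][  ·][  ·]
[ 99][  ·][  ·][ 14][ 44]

24

The 25 entries sum to 1350, so each line sums to 1350/5 = 270.
From row 1, 270 − (59 + 19 + 74 + 4) gives (1,2) = 114.
From column 1, 270 − (59 + (-6) + 79 + 99) gives (4,1) = 39.
From column 2, 270 − (114 + 49 + 9 + 69) gives (5,2) = 29.
Using anti-diagonal: 4 + 34 + 69 + 99 + ? → (3,3) = 270 − 206 = 64.
Row 5 needs 270; the known cells sum to 186, so (5,3) = 84.
Using column 3: 19 + 64 + (-1) + 84 + ? → (2,3) = 270 − 166 = 104.
Main diagonal: 59 + 49 + 64 + 44 + ? = 270, so (4,4) = 54.
Row 2: -6 + 49 + 104 + 34 + ? = 270, so (2,5) = 89.
Row 4 must total 270; the given cells sum to 161, so (4,5) = 109.
Column 4 must total 270; the given cells sum to 176, so (3,4) = 94.
Column 5 must total 270; the given cells sum to 246, so (3,5) = 24.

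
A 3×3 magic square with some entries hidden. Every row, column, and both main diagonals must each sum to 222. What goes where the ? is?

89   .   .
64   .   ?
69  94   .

From row 3, 222 − (69 + 94) gives (3,3) = 59.
Main diagonal must total 222; the given cells sum to 148, so (2,2) = 74.
Using anti-diagonal: 74 + 69 + ? → (1,3) = 222 − 143 = 79.
Using row 1: 89 + 79 + ? → (1,2) = 222 − 168 = 54.
Row 2: 64 + 74 + ? = 222, so (2,3) = 84.

84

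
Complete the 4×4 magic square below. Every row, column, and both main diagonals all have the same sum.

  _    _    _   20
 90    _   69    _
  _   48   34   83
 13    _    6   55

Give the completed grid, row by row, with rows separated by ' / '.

Anti-diagonal is already complete: 20 + 69 + 48 + 13 = 150, so that is the magic constant.
Row 3 must total 150; the given cells sum to 165, so (3,1) = -15.
Row 4 must total 150; the given cells sum to 74, so (4,2) = 76.
Column 1 needs 150; the known cells sum to 88, so (1,1) = 62.
Column 3 needs 150; the known cells sum to 109, so (1,3) = 41.
The remaining cell in column 4 is (2,4) = 150 − 158 = -8.
From main diagonal, 150 − (62 + 34 + 55) gives (2,2) = -1.
Row 1 needs 150; the known cells sum to 123, so (1,2) = 27.

62 27 41 20 / 90 -1 69 -8 / -15 48 34 83 / 13 76 6 55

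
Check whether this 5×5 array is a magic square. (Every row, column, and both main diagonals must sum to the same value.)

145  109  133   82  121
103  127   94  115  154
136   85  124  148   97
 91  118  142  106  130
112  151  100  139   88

Row 1: 145 + 109 + 133 + 82 + 121 = 590.
Row 2: 103 + 127 + 94 + 115 + 154 = 593.
Row 3: 136 + 85 + 124 + 148 + 97 = 590.
Row 4: 91 + 118 + 142 + 106 + 130 = 587.
Row 5: 112 + 151 + 100 + 139 + 88 = 590.
Column 1: 145 + 103 + 136 + 91 + 112 = 587.
Column 2: 109 + 127 + 85 + 118 + 151 = 590.
Column 3: 133 + 94 + 124 + 142 + 100 = 593.
Column 4: 82 + 115 + 148 + 106 + 139 = 590.
Column 5: 121 + 154 + 97 + 130 + 88 = 590.
Main diagonal: 145 + 127 + 124 + 106 + 88 = 590.
Anti-diagonal: 121 + 115 + 124 + 118 + 112 = 590.

No — main diagonal sums to 590 but column 3 sums to 593.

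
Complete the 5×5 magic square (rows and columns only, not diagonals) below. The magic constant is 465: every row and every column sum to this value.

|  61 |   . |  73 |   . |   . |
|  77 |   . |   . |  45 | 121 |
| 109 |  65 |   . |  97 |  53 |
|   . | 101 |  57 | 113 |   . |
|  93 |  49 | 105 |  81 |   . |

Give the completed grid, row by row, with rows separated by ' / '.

Using row 3: 109 + 65 + 97 + 53 + ? → (3,3) = 465 − 324 = 141.
Row 5 needs 465; the known cells sum to 328, so (5,5) = 137.
From column 1, 465 − (61 + 77 + 109 + 93) gives (4,1) = 125.
Column 3: 73 + 141 + 57 + 105 + ? = 465, so (2,3) = 89.
Using column 4: 45 + 97 + 113 + 81 + ? → (1,4) = 465 − 336 = 129.
Row 2: 77 + 89 + 45 + 121 + ? = 465, so (2,2) = 133.
Row 4: 125 + 101 + 57 + 113 + ? = 465, so (4,5) = 69.
Column 2 needs 465; the known cells sum to 348, so (1,2) = 117.
From column 5, 465 − (121 + 53 + 69 + 137) gives (1,5) = 85.

61 117 73 129 85 / 77 133 89 45 121 / 109 65 141 97 53 / 125 101 57 113 69 / 93 49 105 81 137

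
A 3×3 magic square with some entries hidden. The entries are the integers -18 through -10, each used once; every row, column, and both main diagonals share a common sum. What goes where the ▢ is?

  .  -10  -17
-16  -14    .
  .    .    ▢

-13

The entries are -18 through -10, which sum to -126, so each line sums to -126/3 = -42.
Using row 1: -10 + (-17) + ? → (1,1) = -42 − (-27) = -15.
Using row 2: -16 + (-14) + ? → (2,3) = -42 − (-30) = -12.
Using column 1: -15 + (-16) + ? → (3,1) = -42 − (-31) = -11.
Using column 2: -10 + (-14) + ? → (3,2) = -42 − (-24) = -18.
Column 3 needs -42; the known cells sum to -29, so (3,3) = -13.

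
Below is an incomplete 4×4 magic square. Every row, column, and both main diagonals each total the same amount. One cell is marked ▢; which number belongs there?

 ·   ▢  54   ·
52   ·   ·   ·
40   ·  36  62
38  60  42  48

Row 4 is complete and sums to 188; that is the magic constant.
Row 3: 40 + 36 + 62 + ? = 188, so (3,2) = 50.
Using column 1: 52 + 40 + 38 + ? → (1,1) = 188 − 130 = 58.
Using column 3: 54 + 36 + 42 + ? → (2,3) = 188 − 132 = 56.
From main diagonal, 188 − (58 + 36 + 48) gives (2,2) = 46.
Using anti-diagonal: 56 + 50 + 38 + ? → (1,4) = 188 − 144 = 44.
The remaining cell in row 1 is (1,2) = 188 − 156 = 32.

32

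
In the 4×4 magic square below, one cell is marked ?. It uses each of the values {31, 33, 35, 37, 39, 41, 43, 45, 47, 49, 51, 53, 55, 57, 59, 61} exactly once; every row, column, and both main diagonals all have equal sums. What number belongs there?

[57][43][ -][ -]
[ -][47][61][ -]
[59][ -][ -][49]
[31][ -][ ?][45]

The 16 entries sum to 736, so each line sums to 736/4 = 184.
From column 1, 184 − (57 + 59 + 31) gives (2,1) = 37.
The remaining cell in main diagonal is (3,3) = 184 − 149 = 35.
Row 2 must total 184; the given cells sum to 145, so (2,4) = 39.
From row 3, 184 − (59 + 35 + 49) gives (3,2) = 41.
From column 2, 184 − (43 + 47 + 41) gives (4,2) = 53.
Column 4 must total 184; the given cells sum to 133, so (1,4) = 51.
The remaining cell in row 1 is (1,3) = 184 − 151 = 33.
Row 4 must total 184; the given cells sum to 129, so (4,3) = 55.

55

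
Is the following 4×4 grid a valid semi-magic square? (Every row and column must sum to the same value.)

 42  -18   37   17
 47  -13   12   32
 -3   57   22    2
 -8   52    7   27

Row 1: 42 + (-18) + 37 + 17 = 78.
Row 2: 47 + (-13) + 12 + 32 = 78.
Row 3: -3 + 57 + 22 + 2 = 78.
Row 4: -8 + 52 + 7 + 27 = 78.
Column 1: 42 + 47 + (-3) + (-8) = 78.
Column 2: -18 + (-13) + 57 + 52 = 78.
Column 3: 37 + 12 + 22 + 7 = 78.
Column 4: 17 + 32 + 2 + 27 = 78.
All lines sum to 78.

Yes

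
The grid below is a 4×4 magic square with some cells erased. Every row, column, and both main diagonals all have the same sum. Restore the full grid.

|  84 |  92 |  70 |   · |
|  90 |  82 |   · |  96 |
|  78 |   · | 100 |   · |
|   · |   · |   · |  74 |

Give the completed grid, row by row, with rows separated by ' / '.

Main diagonal is already complete: 84 + 82 + 100 + 74 = 340, so that is the magic constant.
Row 1 needs 340; the known cells sum to 246, so (1,4) = 94.
Row 2 needs 340; the known cells sum to 268, so (2,3) = 72.
Using column 1: 84 + 90 + 78 + ? → (4,1) = 340 − 252 = 88.
Column 3 must total 340; the given cells sum to 242, so (4,3) = 98.
Column 4 needs 340; the known cells sum to 264, so (3,4) = 76.
Anti-diagonal must total 340; the given cells sum to 254, so (3,2) = 86.
Using row 4: 88 + 98 + 74 + ? → (4,2) = 340 − 260 = 80.

84 92 70 94 / 90 82 72 96 / 78 86 100 76 / 88 80 98 74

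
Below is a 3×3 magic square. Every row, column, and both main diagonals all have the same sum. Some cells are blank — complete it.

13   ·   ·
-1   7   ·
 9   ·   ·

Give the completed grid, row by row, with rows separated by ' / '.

Column 1 is already complete: 13 + -1 + 9 = 21, so that is the magic constant.
Using row 2: -1 + 7 + ? → (2,3) = 21 − 6 = 15.
From main diagonal, 21 − (13 + 7) gives (3,3) = 1.
Anti-diagonal: 7 + 9 + ? = 21, so (1,3) = 5.
The remaining cell in row 1 is (1,2) = 21 − 18 = 3.
Using row 3: 9 + 1 + ? → (3,2) = 21 − 10 = 11.

13 3 5 / -1 7 15 / 9 11 1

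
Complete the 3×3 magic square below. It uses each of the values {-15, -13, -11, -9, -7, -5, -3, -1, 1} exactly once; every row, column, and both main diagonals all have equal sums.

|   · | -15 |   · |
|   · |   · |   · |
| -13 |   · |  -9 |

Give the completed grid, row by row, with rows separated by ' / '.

The 9 entries sum to -63, so each line sums to -63/3 = -21.
Row 3: -13 + (-9) + ? = -21, so (3,2) = 1.
Column 2 needs -21; the known cells sum to -14, so (2,2) = -7.
Main diagonal must total -21; the given cells sum to -16, so (1,1) = -5.
Anti-diagonal: -7 + (-13) + ? = -21, so (1,3) = -1.
Column 1 needs -21; the known cells sum to -18, so (2,1) = -3.
Column 3 needs -21; the known cells sum to -10, so (2,3) = -11.

-5 -15 -1 / -3 -7 -11 / -13 1 -9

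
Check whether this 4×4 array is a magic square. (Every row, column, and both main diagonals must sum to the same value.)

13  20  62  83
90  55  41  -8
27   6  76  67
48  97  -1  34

Row 1: 13 + 20 + 62 + 83 = 178.
Row 2: 90 + 55 + 41 + (-8) = 178.
Row 3: 27 + 6 + 76 + 67 = 176.
Row 4: 48 + 97 + (-1) + 34 = 178.
Column 1: 13 + 90 + 27 + 48 = 178.
Column 2: 20 + 55 + 6 + 97 = 178.
Column 3: 62 + 41 + 76 + (-1) = 178.
Column 4: 83 + (-8) + 67 + 34 = 176.
Main diagonal: 13 + 55 + 76 + 34 = 178.
Anti-diagonal: 83 + 41 + 6 + 48 = 178.

No — column 1 sums to 178 but row 3 sums to 176.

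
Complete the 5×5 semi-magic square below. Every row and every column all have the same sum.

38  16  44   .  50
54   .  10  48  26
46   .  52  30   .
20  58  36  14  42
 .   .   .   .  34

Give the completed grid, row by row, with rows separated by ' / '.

38 16 44 22 50 / 54 32 10 48 26 / 46 24 52 30 18 / 20 58 36 14 42 / 12 40 28 56 34

Row 4 is already complete: 20 + 58 + 36 + 14 + 42 = 170, so that is the magic constant.
Using row 1: 38 + 16 + 44 + 50 + ? → (1,4) = 170 − 148 = 22.
Using row 2: 54 + 10 + 48 + 26 + ? → (2,2) = 170 − 138 = 32.
Column 1 needs 170; the known cells sum to 158, so (5,1) = 12.
Column 3 needs 170; the known cells sum to 142, so (5,3) = 28.
Column 4 must total 170; the given cells sum to 114, so (5,4) = 56.
Column 5 must total 170; the given cells sum to 152, so (3,5) = 18.
Row 3 needs 170; the known cells sum to 146, so (3,2) = 24.
Row 5 needs 170; the known cells sum to 130, so (5,2) = 40.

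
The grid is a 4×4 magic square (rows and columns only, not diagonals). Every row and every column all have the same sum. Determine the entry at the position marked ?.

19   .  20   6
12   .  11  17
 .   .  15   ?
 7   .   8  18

13

Column 3 is complete and sums to 54; that is the magic constant.
Row 1 must total 54; the given cells sum to 45, so (1,2) = 9.
From row 2, 54 − (12 + 11 + 17) gives (2,2) = 14.
Using row 4: 7 + 8 + 18 + ? → (4,2) = 54 − 33 = 21.
Column 1 needs 54; the known cells sum to 38, so (3,1) = 16.
From column 2, 54 − (9 + 14 + 21) gives (3,2) = 10.
Using column 4: 6 + 17 + 18 + ? → (3,4) = 54 − 41 = 13.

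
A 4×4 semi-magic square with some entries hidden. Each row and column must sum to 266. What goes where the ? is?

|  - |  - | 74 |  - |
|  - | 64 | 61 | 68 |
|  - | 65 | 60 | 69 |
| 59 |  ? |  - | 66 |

Using row 2: 64 + 61 + 68 + ? → (2,1) = 266 − 193 = 73.
Using row 3: 65 + 60 + 69 + ? → (3,1) = 266 − 194 = 72.
Using column 1: 73 + 72 + 59 + ? → (1,1) = 266 − 204 = 62.
Using column 3: 74 + 61 + 60 + ? → (4,3) = 266 − 195 = 71.
The remaining cell in column 4 is (1,4) = 266 − 203 = 63.
The remaining cell in row 1 is (1,2) = 266 − 199 = 67.
The remaining cell in row 4 is (4,2) = 266 − 196 = 70.

70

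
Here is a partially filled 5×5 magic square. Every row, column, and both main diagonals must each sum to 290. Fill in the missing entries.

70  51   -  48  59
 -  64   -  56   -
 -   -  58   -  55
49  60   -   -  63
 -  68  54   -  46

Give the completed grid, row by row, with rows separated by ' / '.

70 51 62 48 59 / 53 64 50 56 67 / 61 47 58 69 55 / 49 60 66 52 63 / 57 68 54 65 46

Using row 1: 70 + 51 + 48 + 59 + ? → (1,3) = 290 − 228 = 62.
Column 2: 51 + 64 + 60 + 68 + ? = 290, so (3,2) = 47.
The remaining cell in column 5 is (2,5) = 290 − 223 = 67.
The remaining cell in main diagonal is (4,4) = 290 − 238 = 52.
The remaining cell in anti-diagonal is (5,1) = 290 − 233 = 57.
Row 4: 49 + 60 + 52 + 63 + ? = 290, so (4,3) = 66.
The remaining cell in row 5 is (5,4) = 290 − 225 = 65.
From column 3, 290 − (62 + 58 + 66 + 54) gives (2,3) = 50.
The remaining cell in column 4 is (3,4) = 290 − 221 = 69.
Row 2: 64 + 50 + 56 + 67 + ? = 290, so (2,1) = 53.
The remaining cell in row 3 is (3,1) = 290 − 229 = 61.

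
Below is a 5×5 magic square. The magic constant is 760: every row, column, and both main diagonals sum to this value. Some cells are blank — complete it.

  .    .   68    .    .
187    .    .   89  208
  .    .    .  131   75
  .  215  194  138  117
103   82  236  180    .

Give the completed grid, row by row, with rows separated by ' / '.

145 124 68 222 201 / 187 166 110 89 208 / 229 173 152 131 75 / 96 215 194 138 117 / 103 82 236 180 159

Using row 4: 215 + 194 + 138 + 117 + ? → (4,1) = 760 − 664 = 96.
Row 5 needs 760; the known cells sum to 601, so (5,5) = 159.
From column 4, 760 − (89 + 131 + 138 + 180) gives (1,4) = 222.
Column 5 must total 760; the given cells sum to 559, so (1,5) = 201.
Anti-diagonal: 201 + 89 + 215 + 103 + ? = 760, so (3,3) = 152.
Column 3 must total 760; the given cells sum to 650, so (2,3) = 110.
Row 2 needs 760; the known cells sum to 594, so (2,2) = 166.
Main diagonal: 166 + 152 + 138 + 159 + ? = 760, so (1,1) = 145.
The remaining cell in row 1 is (1,2) = 760 − 636 = 124.
Using column 1: 145 + 187 + 96 + 103 + ? → (3,1) = 760 − 531 = 229.
Column 2 must total 760; the given cells sum to 587, so (3,2) = 173.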